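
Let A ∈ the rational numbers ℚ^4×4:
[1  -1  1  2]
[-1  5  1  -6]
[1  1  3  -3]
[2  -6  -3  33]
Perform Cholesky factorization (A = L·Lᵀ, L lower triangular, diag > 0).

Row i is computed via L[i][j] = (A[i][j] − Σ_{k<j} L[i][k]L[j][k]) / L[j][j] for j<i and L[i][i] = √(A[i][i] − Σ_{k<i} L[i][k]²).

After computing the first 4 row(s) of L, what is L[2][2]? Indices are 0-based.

Step 1: L[0][0] = √(1) = 1.
  L[1][0] = (-1) / L[0][0] = -1.
Step 2: L[1][1] = √(4) = 2.
  L[2][0] = (1) / L[0][0] = 1.
  L[2][1] = (2) / L[1][1] = 1.
Step 3: L[2][2] = √(1) = 1.
  L[3][0] = (2) / L[0][0] = 2.
  L[3][1] = (-4) / L[1][1] = -2.
  L[3][2] = (-3) / L[2][2] = -3.
Step 4: L[3][3] = √(16) = 4.

L[2][2] = 1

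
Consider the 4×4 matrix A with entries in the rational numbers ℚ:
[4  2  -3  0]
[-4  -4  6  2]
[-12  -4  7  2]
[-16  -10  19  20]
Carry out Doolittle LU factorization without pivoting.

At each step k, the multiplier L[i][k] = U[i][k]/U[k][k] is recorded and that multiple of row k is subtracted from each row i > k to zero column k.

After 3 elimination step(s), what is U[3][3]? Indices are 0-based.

Step 1: pivot at (0,0) is 4.
  row1 ← row1 − (-1)·row0  ⇒  L[1][0]=-1, U row1=(0, -2, 3, 2)
  row2 ← row2 − (-3)·row0  ⇒  L[2][0]=-3, U row2=(0, 2, -2, 2)
  row3 ← row3 − (-4)·row0  ⇒  L[3][0]=-4, U row3=(0, -2, 7, 20)
Step 2: pivot at (1,1) is -2.
  row2 ← row2 − (-1)·row1  ⇒  L[2][1]=-1, U row2=(0, 0, 1, 4)
  row3 ← row3 − (1)·row1  ⇒  L[3][1]=1, U row3=(0, 0, 4, 18)
Step 3: pivot at (2,2) is 1.
  row3 ← row3 − (4)·row2  ⇒  L[3][2]=4, U row3=(0, 0, 0, 2)

U[3][3] = 2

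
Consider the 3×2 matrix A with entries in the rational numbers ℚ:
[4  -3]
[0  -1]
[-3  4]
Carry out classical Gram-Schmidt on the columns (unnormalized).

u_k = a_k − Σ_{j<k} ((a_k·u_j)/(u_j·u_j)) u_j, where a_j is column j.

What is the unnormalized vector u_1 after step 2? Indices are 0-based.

u_1 = (21/25, -1, 28/25)

Step 1: u_0 = a_0 = (4, 0, -3).
Step 2: u_1 = a_1 − (-24/25)·u_0 = (21/25, -1, 28/25).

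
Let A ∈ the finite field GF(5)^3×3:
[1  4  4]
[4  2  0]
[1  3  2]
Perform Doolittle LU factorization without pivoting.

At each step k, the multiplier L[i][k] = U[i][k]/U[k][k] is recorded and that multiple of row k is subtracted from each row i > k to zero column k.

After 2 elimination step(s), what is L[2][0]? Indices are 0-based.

Step 1: pivot at (0,0) is 1.
  row1 ← row1 − (4)·row0  ⇒  L[1][0]=4, U row1=(0, 1, 4)
  row2 ← row2 − (1)·row0  ⇒  L[2][0]=1, U row2=(0, 4, 3)
Step 2: pivot at (1,1) is 1.
  row2 ← row2 − (4)·row1  ⇒  L[2][1]=4, U row2=(0, 0, 2)

L[2][0] = 1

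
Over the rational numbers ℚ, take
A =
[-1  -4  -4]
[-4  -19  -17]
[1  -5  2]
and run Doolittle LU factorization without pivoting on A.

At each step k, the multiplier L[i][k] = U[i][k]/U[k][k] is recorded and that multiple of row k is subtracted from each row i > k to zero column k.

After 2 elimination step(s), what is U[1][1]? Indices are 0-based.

[col 0] pivot -1
  R1 -= 4*R0 → (0, -3, -1)  (L[1][0] := 4)
  R2 -= -1*R0 → (0, -9, -2)  (L[2][0] := -1)
[col 1] pivot -3
  R2 -= 3*R1 → (0, 0, 1)  (L[2][1] := 3)

U[1][1] = -3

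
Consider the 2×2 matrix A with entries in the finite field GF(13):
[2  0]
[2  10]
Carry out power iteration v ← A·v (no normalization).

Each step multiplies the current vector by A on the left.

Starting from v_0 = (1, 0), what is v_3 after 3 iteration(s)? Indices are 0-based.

v_3 = (8, 1)

v_0 = (1, 0).
v_1 = A·v_0 = (2, 2).
v_2 = A·v_1 = (4, 11).
v_3 = A·v_2 = (8, 1).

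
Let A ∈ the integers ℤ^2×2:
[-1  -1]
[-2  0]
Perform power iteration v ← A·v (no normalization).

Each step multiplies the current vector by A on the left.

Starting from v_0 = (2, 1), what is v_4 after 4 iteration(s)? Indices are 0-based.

v_0 = (2, 1).
v_1 = A·v_0 = (-3, -4).
v_2 = A·v_1 = (7, 6).
v_3 = A·v_2 = (-13, -14).
v_4 = A·v_3 = (27, 26).

v_4 = (27, 26)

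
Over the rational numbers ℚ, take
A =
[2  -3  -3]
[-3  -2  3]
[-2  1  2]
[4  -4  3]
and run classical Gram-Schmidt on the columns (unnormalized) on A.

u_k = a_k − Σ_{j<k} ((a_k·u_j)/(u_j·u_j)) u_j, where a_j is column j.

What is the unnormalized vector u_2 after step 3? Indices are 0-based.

Step 1: u_0 = a_0 = (2, -3, -2, 4).
Step 2: u_1 = a_1 − (-6/11)·u_0 = (-21/11, -40/11, -1/11, -20/11).
Step 3: u_2 = a_2 − (-7/33)·u_0 − (-119/222)·u_1 = (-799/222, 46/111, 113/74, 319/111).

u_2 = (-799/222, 46/111, 113/74, 319/111)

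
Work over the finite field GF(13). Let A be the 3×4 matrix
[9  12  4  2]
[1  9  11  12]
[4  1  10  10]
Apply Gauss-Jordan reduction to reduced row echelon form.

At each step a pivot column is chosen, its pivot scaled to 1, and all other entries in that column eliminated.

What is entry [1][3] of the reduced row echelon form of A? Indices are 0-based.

M[1][3] = 8

[1] R0 /= 9  ⇒  (1, 10, 12, 6)
     R1 -= 1·R0  ⇒  (0, 12, 12, 6)
     R2 -= 4·R0  ⇒  (0, 0, 1, 12)
[2] R1 /= 12  ⇒  (0, 1, 1, 7)
     R0 -= 10·R1  ⇒  (1, 0, 2, 1)
[3] R2 /= 1  ⇒  (0, 0, 1, 12)
     R0 -= 2·R2  ⇒  (1, 0, 0, 3)
     R1 -= 1·R2  ⇒  (0, 1, 0, 8)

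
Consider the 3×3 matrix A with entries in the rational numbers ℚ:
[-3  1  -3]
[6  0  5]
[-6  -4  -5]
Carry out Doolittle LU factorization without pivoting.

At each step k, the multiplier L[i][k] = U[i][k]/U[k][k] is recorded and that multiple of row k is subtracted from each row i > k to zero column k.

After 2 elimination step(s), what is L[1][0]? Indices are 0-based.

[col 0] pivot -3
  R1 -= -2*R0 → (0, 2, -1)  (L[1][0] := -2)
  R2 -= 2*R0 → (0, -6, 1)  (L[2][0] := 2)
[col 1] pivot 2
  R2 -= -3*R1 → (0, 0, -2)  (L[2][1] := -3)

L[1][0] = -2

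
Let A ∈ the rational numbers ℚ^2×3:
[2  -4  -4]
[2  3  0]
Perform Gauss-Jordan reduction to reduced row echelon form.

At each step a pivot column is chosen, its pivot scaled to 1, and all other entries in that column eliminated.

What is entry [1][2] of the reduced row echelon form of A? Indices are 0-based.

[1] R0 /= 2  ⇒  (1, -2, -2)
     R1 -= 2·R0  ⇒  (0, 7, 4)
[2] R1 /= 7  ⇒  (0, 1, 4/7)
     R0 -= -2·R1  ⇒  (1, 0, -6/7)

M[1][2] = 4/7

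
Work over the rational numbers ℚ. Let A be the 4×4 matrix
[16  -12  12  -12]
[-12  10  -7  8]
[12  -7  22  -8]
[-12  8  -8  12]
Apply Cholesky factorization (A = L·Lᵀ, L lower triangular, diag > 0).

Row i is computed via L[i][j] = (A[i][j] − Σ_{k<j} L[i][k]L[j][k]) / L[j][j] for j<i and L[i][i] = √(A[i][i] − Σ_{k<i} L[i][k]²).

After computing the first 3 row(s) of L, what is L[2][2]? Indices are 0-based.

L[2][2] = 3

Step 1: L[0][0] = √(16) = 4.
  L[1][0] = (-12) / L[0][0] = -3.
Step 2: L[1][1] = √(1) = 1.
  L[2][0] = (12) / L[0][0] = 3.
  L[2][1] = (2) / L[1][1] = 2.
Step 3: L[2][2] = √(9) = 3.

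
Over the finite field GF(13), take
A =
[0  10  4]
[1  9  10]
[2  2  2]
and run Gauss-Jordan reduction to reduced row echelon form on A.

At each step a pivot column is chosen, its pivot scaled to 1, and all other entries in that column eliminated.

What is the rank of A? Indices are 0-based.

rank = 3

[1] R0 <-> R1
[1] R0 /= 1  ⇒  (1, 9, 10)
     R2 -= 2·R0  ⇒  (0, 10, 8)
[2] R1 /= 10  ⇒  (0, 1, 3)
     R0 -= 9·R1  ⇒  (1, 0, 9)
     R2 -= 10·R1  ⇒  (0, 0, 4)
[3] R2 /= 4  ⇒  (0, 0, 1)
     R0 -= 9·R2  ⇒  (1, 0, 0)
     R1 -= 3·R2  ⇒  (0, 1, 0)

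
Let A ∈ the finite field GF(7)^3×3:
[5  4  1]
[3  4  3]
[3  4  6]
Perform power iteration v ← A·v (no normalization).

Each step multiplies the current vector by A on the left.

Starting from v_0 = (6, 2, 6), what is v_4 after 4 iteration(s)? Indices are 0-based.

v_4 = (2, 0, 2)

v_0 = (6, 2, 6).
v_1 = A·v_0 = (2, 2, 6).
v_2 = A·v_1 = (3, 4, 1).
v_3 = A·v_2 = (4, 0, 3).
v_4 = A·v_3 = (2, 0, 2).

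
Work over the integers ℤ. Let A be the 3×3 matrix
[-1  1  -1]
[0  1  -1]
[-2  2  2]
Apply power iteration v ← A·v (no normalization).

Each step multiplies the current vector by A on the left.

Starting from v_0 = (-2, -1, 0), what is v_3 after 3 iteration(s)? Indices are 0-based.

v_3 = (1, -3, 2)

v_0 = (-2, -1, 0).
v_1 = A·v_0 = (1, -1, 2).
v_2 = A·v_1 = (-4, -3, 0).
v_3 = A·v_2 = (1, -3, 2).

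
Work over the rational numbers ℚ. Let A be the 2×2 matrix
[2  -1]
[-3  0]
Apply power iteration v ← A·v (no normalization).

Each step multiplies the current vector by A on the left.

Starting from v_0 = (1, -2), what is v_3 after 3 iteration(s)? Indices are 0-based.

v_3 = (34, -33)

v_0 = (1, -2).
v_1 = A·v_0 = (4, -3).
v_2 = A·v_1 = (11, -12).
v_3 = A·v_2 = (34, -33).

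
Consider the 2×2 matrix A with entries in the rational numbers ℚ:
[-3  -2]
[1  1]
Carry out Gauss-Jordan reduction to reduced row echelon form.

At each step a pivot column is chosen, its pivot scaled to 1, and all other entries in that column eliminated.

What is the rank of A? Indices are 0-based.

rank = 2

step 1: normalize row 0 (÷-3) = (1, 2/3)
  row 1: subtract 1×row0 = (0, 1/3)
step 2: normalize row 1 (÷1/3) = (0, 1)
  row 0: subtract 2/3×row1 = (1, 0)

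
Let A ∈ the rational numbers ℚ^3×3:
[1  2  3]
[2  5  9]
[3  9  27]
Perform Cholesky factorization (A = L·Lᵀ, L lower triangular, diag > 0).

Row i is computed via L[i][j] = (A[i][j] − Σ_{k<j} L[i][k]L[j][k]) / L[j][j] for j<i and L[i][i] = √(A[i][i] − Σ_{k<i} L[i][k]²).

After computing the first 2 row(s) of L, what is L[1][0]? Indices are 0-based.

L[1][0] = 2

Step 1: L[0][0] = √(1) = 1.
  L[1][0] = (2) / L[0][0] = 2.
Step 2: L[1][1] = √(1) = 1.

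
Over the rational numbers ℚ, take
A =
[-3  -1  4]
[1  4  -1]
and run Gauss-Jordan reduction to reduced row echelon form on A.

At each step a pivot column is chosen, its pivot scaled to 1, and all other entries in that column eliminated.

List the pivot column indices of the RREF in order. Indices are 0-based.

pivot columns: 0, 1

[1] R0 /= -3  ⇒  (1, 1/3, -4/3)
     R1 -= 1·R0  ⇒  (0, 11/3, 1/3)
[2] R1 /= 11/3  ⇒  (0, 1, 1/11)
     R0 -= 1/3·R1  ⇒  (1, 0, -15/11)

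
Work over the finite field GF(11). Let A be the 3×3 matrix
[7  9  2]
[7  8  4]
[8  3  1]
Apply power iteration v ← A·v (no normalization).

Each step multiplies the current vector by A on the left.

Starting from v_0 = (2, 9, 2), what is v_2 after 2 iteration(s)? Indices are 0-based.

v_2 = (1, 8, 8)

v_0 = (2, 9, 2).
v_1 = A·v_0 = (0, 6, 1).
v_2 = A·v_1 = (1, 8, 8).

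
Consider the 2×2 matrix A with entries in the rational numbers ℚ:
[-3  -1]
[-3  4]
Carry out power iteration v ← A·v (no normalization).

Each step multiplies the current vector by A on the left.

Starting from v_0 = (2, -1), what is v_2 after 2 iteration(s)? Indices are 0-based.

v_2 = (25, -25)

v_0 = (2, -1).
v_1 = A·v_0 = (-5, -10).
v_2 = A·v_1 = (25, -25).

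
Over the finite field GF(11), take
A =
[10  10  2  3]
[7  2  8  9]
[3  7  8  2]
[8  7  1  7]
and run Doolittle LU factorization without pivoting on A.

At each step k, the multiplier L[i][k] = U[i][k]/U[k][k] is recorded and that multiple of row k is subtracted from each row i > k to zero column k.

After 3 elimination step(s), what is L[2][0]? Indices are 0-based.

Step 1: pivot at (0,0) is 10.
  row1 ← row1 − (4)·row0  ⇒  L[1][0]=4, U row1=(0, 6, 0, 8)
  row2 ← row2 − (8)·row0  ⇒  L[2][0]=8, U row2=(0, 4, 3, 0)
  row3 ← row3 − (3)·row0  ⇒  L[3][0]=3, U row3=(0, 10, 6, 9)
Step 2: pivot at (1,1) is 6.
  row2 ← row2 − (8)·row1  ⇒  L[2][1]=8, U row2=(0, 0, 3, 2)
  row3 ← row3 − (9)·row1  ⇒  L[3][1]=9, U row3=(0, 0, 6, 3)
Step 3: pivot at (2,2) is 3.
  row3 ← row3 − (2)·row2  ⇒  L[3][2]=2, U row3=(0, 0, 0, 10)

L[2][0] = 8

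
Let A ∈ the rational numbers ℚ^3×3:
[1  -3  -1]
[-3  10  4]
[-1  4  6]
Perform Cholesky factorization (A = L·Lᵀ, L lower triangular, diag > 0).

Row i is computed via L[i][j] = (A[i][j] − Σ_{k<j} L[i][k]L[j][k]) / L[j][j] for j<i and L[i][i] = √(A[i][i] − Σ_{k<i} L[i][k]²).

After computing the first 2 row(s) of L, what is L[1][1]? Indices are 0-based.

Step 1: L[0][0] = √(1) = 1.
  L[1][0] = (-3) / L[0][0] = -3.
Step 2: L[1][1] = √(1) = 1.

L[1][1] = 1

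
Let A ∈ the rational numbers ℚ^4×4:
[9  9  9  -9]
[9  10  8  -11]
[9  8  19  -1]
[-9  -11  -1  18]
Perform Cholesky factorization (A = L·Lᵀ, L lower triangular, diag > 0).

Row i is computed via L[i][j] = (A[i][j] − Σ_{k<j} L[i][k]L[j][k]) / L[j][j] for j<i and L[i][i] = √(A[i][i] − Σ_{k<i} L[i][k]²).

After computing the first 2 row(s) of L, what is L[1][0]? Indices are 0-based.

Step 1: L[0][0] = √(9) = 3.
  L[1][0] = (9) / L[0][0] = 3.
Step 2: L[1][1] = √(1) = 1.

L[1][0] = 3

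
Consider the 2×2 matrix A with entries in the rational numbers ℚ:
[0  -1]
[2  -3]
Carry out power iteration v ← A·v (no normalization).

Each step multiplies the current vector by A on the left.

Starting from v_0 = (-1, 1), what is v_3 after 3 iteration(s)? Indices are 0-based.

v_0 = (-1, 1).
v_1 = A·v_0 = (-1, -5).
v_2 = A·v_1 = (5, 13).
v_3 = A·v_2 = (-13, -29).

v_3 = (-13, -29)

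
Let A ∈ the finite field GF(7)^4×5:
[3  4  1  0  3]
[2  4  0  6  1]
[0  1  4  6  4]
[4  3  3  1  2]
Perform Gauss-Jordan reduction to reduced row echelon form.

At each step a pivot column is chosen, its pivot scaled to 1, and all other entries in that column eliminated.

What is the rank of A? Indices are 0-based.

pivot(0,0)=3: scale R0 → (1, 6, 5, 0, 1)
  clear (1,0): R1 −= (2)R0 → (0, 6, 4, 6, 6)
  clear (3,0): R3 −= (4)R0 → (0, 0, 4, 1, 5)
pivot(1,1)=6: scale R1 → (0, 1, 3, 1, 1)
  clear (0,1): R0 −= (6)R1 → (1, 0, 1, 1, 2)
  clear (2,1): R2 −= (1)R1 → (0, 0, 1, 5, 3)
pivot(2,2)=1: scale R2 → (0, 0, 1, 5, 3)
  clear (0,2): R0 −= (1)R2 → (1, 0, 0, 3, 6)
  clear (1,2): R1 −= (3)R2 → (0, 1, 0, 0, 6)
  clear (3,2): R3 −= (4)R2 → (0, 0, 0, 2, 0)
pivot(3,3)=2: scale R3 → (0, 0, 0, 1, 0)
  clear (0,3): R0 −= (3)R3 → (1, 0, 0, 0, 6)
  clear (2,3): R2 −= (5)R3 → (0, 0, 1, 0, 3)

rank = 4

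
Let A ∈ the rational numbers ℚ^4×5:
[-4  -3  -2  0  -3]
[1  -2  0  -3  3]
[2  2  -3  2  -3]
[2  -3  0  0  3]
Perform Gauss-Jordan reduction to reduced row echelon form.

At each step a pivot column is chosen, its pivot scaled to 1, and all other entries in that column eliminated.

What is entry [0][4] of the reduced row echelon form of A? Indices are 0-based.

step 1: normalize row 0 (÷-4) = (1, 3/4, 1/2, 0, 3/4)
  row 1: subtract 1×row0 = (0, -11/4, -1/2, -3, 9/4)
  row 2: subtract 2×row0 = (0, 1/2, -4, 2, -9/2)
  row 3: subtract 2×row0 = (0, -9/2, -1, 0, 3/2)
step 2: normalize row 1 (÷-11/4) = (0, 1, 2/11, 12/11, -9/11)
  row 0: subtract 3/4×row1 = (1, 0, 4/11, -9/11, 15/11)
  row 2: subtract 1/2×row1 = (0, 0, -45/11, 16/11, -45/11)
  row 3: subtract -9/2×row1 = (0, 0, -2/11, 54/11, -24/11)
step 3: normalize row 2 (÷-45/11) = (0, 0, 1, -16/45, 1)
  row 0: subtract 4/11×row2 = (1, 0, 0, -31/45, 1)
  row 1: subtract 2/11×row2 = (0, 1, 0, 52/45, -1)
  row 3: subtract -2/11×row2 = (0, 0, 0, 218/45, -2)
step 4: normalize row 3 (÷218/45) = (0, 0, 0, 1, -45/109)
  row 0: subtract -31/45×row3 = (1, 0, 0, 0, 78/109)
  row 1: subtract 52/45×row3 = (0, 1, 0, 0, -57/109)
  row 2: subtract -16/45×row3 = (0, 0, 1, 0, 93/109)

M[0][4] = 78/109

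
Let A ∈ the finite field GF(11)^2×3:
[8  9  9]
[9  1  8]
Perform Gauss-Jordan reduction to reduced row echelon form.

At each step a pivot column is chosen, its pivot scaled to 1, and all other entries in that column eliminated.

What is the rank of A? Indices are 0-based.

pivot(0,0)=8: scale R0 → (1, 8, 8)
  clear (1,0): R1 −= (9)R0 → (0, 6, 2)
pivot(1,1)=6: scale R1 → (0, 1, 4)
  clear (0,1): R0 −= (8)R1 → (1, 0, 9)

rank = 2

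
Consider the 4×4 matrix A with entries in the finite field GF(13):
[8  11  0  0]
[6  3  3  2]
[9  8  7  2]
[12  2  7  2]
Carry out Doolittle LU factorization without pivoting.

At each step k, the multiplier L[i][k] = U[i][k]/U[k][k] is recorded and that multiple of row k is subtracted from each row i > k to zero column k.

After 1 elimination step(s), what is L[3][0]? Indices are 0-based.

k=0: U[0][0]=8
  eliminate (1,0): mult=4, new row 1: (0, 11, 3, 2); set L[1][0]=4
  eliminate (2,0): mult=6, new row 2: (0, 7, 7, 2); set L[2][0]=6
  eliminate (3,0): mult=8, new row 3: (0, 5, 7, 2); set L[3][0]=8

L[3][0] = 8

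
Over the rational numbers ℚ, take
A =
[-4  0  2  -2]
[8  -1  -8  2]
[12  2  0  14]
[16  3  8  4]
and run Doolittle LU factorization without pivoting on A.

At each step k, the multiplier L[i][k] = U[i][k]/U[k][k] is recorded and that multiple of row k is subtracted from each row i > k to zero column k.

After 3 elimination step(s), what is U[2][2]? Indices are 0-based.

U[2][2] = -2

Step 1: pivot at (0,0) is -4.
  row1 ← row1 − (-2)·row0  ⇒  L[1][0]=-2, U row1=(0, -1, -4, -2)
  row2 ← row2 − (-3)·row0  ⇒  L[2][0]=-3, U row2=(0, 2, 6, 8)
  row3 ← row3 − (-4)·row0  ⇒  L[3][0]=-4, U row3=(0, 3, 16, -4)
Step 2: pivot at (1,1) is -1.
  row2 ← row2 − (-2)·row1  ⇒  L[2][1]=-2, U row2=(0, 0, -2, 4)
  row3 ← row3 − (-3)·row1  ⇒  L[3][1]=-3, U row3=(0, 0, 4, -10)
Step 3: pivot at (2,2) is -2.
  row3 ← row3 − (-2)·row2  ⇒  L[3][2]=-2, U row3=(0, 0, 0, -2)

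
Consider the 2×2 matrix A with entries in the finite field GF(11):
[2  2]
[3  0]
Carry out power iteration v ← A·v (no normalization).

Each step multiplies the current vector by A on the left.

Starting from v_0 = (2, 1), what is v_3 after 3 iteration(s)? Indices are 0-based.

v_3 = (7, 6)

v_0 = (2, 1).
v_1 = A·v_0 = (6, 6).
v_2 = A·v_1 = (2, 7).
v_3 = A·v_2 = (7, 6).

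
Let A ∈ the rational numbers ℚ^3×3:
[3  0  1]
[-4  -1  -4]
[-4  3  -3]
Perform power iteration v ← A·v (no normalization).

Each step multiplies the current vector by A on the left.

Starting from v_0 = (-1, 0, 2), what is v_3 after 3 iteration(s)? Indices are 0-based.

v_0 = (-1, 0, 2).
v_1 = A·v_0 = (-1, -4, -2).
v_2 = A·v_1 = (-5, 16, -2).
v_3 = A·v_2 = (-17, 12, 74).

v_3 = (-17, 12, 74)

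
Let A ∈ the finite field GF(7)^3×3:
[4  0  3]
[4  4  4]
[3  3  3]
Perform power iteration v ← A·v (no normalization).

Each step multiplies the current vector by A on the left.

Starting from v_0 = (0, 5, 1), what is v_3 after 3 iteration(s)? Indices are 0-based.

v_0 = (0, 5, 1).
v_1 = A·v_0 = (3, 3, 4).
v_2 = A·v_1 = (3, 5, 2).
v_3 = A·v_2 = (4, 5, 2).

v_3 = (4, 5, 2)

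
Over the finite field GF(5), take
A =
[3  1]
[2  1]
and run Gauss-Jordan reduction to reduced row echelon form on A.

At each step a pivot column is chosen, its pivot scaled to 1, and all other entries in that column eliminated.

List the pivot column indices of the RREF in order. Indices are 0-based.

pivot columns: 0, 1

pivot(0,0)=3: scale R0 → (1, 2)
  clear (1,0): R1 −= (2)R0 → (0, 2)
pivot(1,1)=2: scale R1 → (0, 1)
  clear (0,1): R0 −= (2)R1 → (1, 0)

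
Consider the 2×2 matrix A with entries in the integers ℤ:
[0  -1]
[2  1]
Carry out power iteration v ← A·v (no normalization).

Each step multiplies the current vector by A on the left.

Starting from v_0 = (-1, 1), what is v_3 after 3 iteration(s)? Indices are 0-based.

v_0 = (-1, 1).
v_1 = A·v_0 = (-1, -1).
v_2 = A·v_1 = (1, -3).
v_3 = A·v_2 = (3, -1).

v_3 = (3, -1)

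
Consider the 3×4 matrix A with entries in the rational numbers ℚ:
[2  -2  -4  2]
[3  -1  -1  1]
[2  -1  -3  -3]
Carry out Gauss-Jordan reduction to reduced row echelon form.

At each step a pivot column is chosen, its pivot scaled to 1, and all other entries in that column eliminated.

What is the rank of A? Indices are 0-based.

pivot(0,0)=2: scale R0 → (1, -1, -2, 1)
  clear (1,0): R1 −= (3)R0 → (0, 2, 5, -2)
  clear (2,0): R2 −= (2)R0 → (0, 1, 1, -5)
pivot(1,1)=2: scale R1 → (0, 1, 5/2, -1)
  clear (0,1): R0 −= (-1)R1 → (1, 0, 1/2, 0)
  clear (2,1): R2 −= (1)R1 → (0, 0, -3/2, -4)
pivot(2,2)=-3/2: scale R2 → (0, 0, 1, 8/3)
  clear (0,2): R0 −= (1/2)R2 → (1, 0, 0, -4/3)
  clear (1,2): R1 −= (5/2)R2 → (0, 1, 0, -23/3)

rank = 3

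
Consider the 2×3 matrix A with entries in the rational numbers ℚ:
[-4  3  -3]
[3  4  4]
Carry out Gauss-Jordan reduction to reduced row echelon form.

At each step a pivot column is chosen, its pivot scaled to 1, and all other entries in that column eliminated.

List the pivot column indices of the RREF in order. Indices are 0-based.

pivot columns: 0, 1

step 1: normalize row 0 (÷-4) = (1, -3/4, 3/4)
  row 1: subtract 3×row0 = (0, 25/4, 7/4)
step 2: normalize row 1 (÷25/4) = (0, 1, 7/25)
  row 0: subtract -3/4×row1 = (1, 0, 24/25)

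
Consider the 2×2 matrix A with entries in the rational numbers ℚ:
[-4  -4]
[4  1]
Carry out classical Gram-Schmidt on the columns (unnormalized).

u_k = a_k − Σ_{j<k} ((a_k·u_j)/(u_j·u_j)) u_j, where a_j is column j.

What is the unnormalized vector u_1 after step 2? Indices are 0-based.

u_1 = (-3/2, -3/2)

Step 1: u_0 = a_0 = (-4, 4).
Step 2: u_1 = a_1 − (5/8)·u_0 = (-3/2, -3/2).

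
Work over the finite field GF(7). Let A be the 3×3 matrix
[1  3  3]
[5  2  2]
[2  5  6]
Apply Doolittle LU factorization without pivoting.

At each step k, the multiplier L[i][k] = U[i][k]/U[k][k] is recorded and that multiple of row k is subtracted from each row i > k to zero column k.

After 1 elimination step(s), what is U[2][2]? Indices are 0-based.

Step 1: pivot at (0,0) is 1.
  row1 ← row1 − (5)·row0  ⇒  L[1][0]=5, U row1=(0, 1, 1)
  row2 ← row2 − (2)·row0  ⇒  L[2][0]=2, U row2=(0, 6, 0)

U[2][2] = 0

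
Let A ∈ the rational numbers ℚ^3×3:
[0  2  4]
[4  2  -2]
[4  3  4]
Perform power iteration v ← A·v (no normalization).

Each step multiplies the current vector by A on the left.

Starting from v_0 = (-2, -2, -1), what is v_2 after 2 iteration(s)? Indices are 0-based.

v_0 = (-2, -2, -1).
v_1 = A·v_0 = (-8, -10, -18).
v_2 = A·v_1 = (-92, -16, -134).

v_2 = (-92, -16, -134)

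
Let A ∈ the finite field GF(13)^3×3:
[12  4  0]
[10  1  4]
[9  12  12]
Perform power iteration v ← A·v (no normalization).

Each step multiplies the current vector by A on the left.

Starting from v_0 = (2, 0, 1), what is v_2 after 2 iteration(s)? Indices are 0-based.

v_0 = (2, 0, 1).
v_1 = A·v_0 = (11, 11, 4).
v_2 = A·v_1 = (7, 7, 6).

v_2 = (7, 7, 6)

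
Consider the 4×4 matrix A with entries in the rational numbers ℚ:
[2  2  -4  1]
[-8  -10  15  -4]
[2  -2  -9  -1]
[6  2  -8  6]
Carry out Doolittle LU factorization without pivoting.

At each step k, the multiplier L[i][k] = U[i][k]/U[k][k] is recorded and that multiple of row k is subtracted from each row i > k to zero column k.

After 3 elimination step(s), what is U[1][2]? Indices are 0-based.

U[1][2] = -1

[col 0] pivot 2
  R1 -= -4*R0 → (0, -2, -1, 0)  (L[1][0] := -4)
  R2 -= 1*R0 → (0, -4, -5, -2)  (L[2][0] := 1)
  R3 -= 3*R0 → (0, -4, 4, 3)  (L[3][0] := 3)
[col 1] pivot -2
  R2 -= 2*R1 → (0, 0, -3, -2)  (L[2][1] := 2)
  R3 -= 2*R1 → (0, 0, 6, 3)  (L[3][1] := 2)
[col 2] pivot -3
  R3 -= -2*R2 → (0, 0, 0, -1)  (L[3][2] := -2)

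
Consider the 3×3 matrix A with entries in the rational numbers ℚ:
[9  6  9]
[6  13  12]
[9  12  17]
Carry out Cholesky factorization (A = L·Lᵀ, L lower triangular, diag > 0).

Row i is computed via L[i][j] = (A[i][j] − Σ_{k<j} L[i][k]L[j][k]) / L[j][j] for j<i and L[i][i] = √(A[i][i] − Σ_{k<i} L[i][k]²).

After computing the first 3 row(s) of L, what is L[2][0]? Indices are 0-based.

L[2][0] = 3

Step 1: L[0][0] = √(9) = 3.
  L[1][0] = (6) / L[0][0] = 2.
Step 2: L[1][1] = √(9) = 3.
  L[2][0] = (9) / L[0][0] = 3.
  L[2][1] = (6) / L[1][1] = 2.
Step 3: L[2][2] = √(4) = 2.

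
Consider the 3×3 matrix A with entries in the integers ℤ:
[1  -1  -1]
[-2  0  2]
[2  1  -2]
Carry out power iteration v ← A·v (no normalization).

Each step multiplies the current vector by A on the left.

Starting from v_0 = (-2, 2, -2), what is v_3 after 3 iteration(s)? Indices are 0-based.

v_0 = (-2, 2, -2).
v_1 = A·v_0 = (-2, 0, 2).
v_2 = A·v_1 = (-4, 8, -8).
v_3 = A·v_2 = (-4, -8, 16).

v_3 = (-4, -8, 16)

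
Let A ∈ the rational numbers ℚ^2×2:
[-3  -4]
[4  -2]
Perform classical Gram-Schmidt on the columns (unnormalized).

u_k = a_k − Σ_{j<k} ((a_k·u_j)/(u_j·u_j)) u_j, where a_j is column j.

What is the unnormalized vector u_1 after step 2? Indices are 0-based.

Step 1: u_0 = a_0 = (-3, 4).
Step 2: u_1 = a_1 − (4/25)·u_0 = (-88/25, -66/25).

u_1 = (-88/25, -66/25)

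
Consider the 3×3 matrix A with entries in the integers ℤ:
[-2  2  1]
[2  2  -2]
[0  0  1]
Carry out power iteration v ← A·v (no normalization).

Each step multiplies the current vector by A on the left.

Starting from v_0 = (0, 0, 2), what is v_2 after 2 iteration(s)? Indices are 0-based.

v_2 = (-10, -8, 2)

v_0 = (0, 0, 2).
v_1 = A·v_0 = (2, -4, 2).
v_2 = A·v_1 = (-10, -8, 2).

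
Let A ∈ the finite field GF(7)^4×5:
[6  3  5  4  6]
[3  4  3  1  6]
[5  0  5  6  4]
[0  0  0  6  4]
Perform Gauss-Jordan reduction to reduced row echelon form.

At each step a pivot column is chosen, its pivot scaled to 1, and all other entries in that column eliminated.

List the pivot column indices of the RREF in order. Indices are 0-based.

pivot(0,0)=6: scale R0 → (1, 4, 2, 3, 1)
  clear (1,0): R1 −= (3)R0 → (0, 6, 4, 6, 3)
  clear (2,0): R2 −= (5)R0 → (0, 1, 2, 5, 6)
pivot(1,1)=6: scale R1 → (0, 1, 3, 1, 4)
  clear (0,1): R0 −= (4)R1 → (1, 0, 4, 6, 6)
  clear (2,1): R2 −= (1)R1 → (0, 0, 6, 4, 2)
pivot(2,2)=6: scale R2 → (0, 0, 1, 3, 5)
  clear (0,2): R0 −= (4)R2 → (1, 0, 0, 1, 0)
  clear (1,2): R1 −= (3)R2 → (0, 1, 0, 6, 3)
pivot(3,3)=6: scale R3 → (0, 0, 0, 1, 3)
  clear (0,3): R0 −= (1)R3 → (1, 0, 0, 0, 4)
  clear (1,3): R1 −= (6)R3 → (0, 1, 0, 0, 6)
  clear (2,3): R2 −= (3)R3 → (0, 0, 1, 0, 3)

pivot columns: 0, 1, 2, 3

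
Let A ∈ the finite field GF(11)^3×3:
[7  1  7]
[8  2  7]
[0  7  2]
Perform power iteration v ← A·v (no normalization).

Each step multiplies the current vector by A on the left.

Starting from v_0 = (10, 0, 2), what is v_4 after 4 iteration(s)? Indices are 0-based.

v_0 = (10, 0, 2).
v_1 = A·v_0 = (7, 6, 4).
v_2 = A·v_1 = (6, 8, 6).
v_3 = A·v_2 = (4, 7, 2).
v_4 = A·v_3 = (5, 5, 9).

v_4 = (5, 5, 9)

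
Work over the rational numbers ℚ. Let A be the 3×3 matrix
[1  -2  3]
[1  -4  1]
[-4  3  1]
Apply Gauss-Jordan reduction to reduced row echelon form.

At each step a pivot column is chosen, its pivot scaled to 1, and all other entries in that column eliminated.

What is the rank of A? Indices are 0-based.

[1] R0 /= 1  ⇒  (1, -2, 3)
     R1 -= 1·R0  ⇒  (0, -2, -2)
     R2 -= -4·R0  ⇒  (0, -5, 13)
[2] R1 /= -2  ⇒  (0, 1, 1)
     R0 -= -2·R1  ⇒  (1, 0, 5)
     R2 -= -5·R1  ⇒  (0, 0, 18)
[3] R2 /= 18  ⇒  (0, 0, 1)
     R0 -= 5·R2  ⇒  (1, 0, 0)
     R1 -= 1·R2  ⇒  (0, 1, 0)

rank = 3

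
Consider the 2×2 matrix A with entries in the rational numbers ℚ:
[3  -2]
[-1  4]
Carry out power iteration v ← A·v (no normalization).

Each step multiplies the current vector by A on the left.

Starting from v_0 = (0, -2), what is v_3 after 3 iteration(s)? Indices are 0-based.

v_3 = (156, -172)

v_0 = (0, -2).
v_1 = A·v_0 = (4, -8).
v_2 = A·v_1 = (28, -36).
v_3 = A·v_2 = (156, -172).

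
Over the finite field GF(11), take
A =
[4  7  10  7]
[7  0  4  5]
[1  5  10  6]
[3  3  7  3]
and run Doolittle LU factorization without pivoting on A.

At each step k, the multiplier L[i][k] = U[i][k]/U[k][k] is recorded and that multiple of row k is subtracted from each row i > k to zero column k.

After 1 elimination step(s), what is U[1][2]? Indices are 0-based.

k=0: U[0][0]=4
  eliminate (1,0): mult=10, new row 1: (0, 7, 3, 1); set L[1][0]=10
  eliminate (2,0): mult=3, new row 2: (0, 6, 2, 7); set L[2][0]=3
  eliminate (3,0): mult=9, new row 3: (0, 6, 5, 6); set L[3][0]=9

U[1][2] = 3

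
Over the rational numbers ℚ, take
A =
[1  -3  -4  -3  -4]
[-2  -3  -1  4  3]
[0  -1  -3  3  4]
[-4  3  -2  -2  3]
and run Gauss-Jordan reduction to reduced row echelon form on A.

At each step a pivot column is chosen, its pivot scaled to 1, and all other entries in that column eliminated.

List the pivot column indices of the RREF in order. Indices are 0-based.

pivot columns: 0, 1, 2, 3

pivot(0,0)=1: scale R0 → (1, -3, -4, -3, -4)
  clear (1,0): R1 −= (-2)R0 → (0, -9, -9, -2, -5)
  clear (3,0): R3 −= (-4)R0 → (0, -9, -18, -14, -13)
pivot(1,1)=-9: scale R1 → (0, 1, 1, 2/9, 5/9)
  clear (0,1): R0 −= (-3)R1 → (1, 0, -1, -7/3, -7/3)
  clear (2,1): R2 −= (-1)R1 → (0, 0, -2, 29/9, 41/9)
  clear (3,1): R3 −= (-9)R1 → (0, 0, -9, -12, -8)
pivot(2,2)=-2: scale R2 → (0, 0, 1, -29/18, -41/18)
  clear (0,2): R0 −= (-1)R2 → (1, 0, 0, -71/18, -83/18)
  clear (1,2): R1 −= (1)R2 → (0, 1, 0, 11/6, 17/6)
  clear (3,2): R3 −= (-9)R2 → (0, 0, 0, -53/2, -57/2)
pivot(3,3)=-53/2: scale R3 → (0, 0, 0, 1, 57/53)
  clear (0,3): R0 −= (-71/18)R3 → (1, 0, 0, 0, -176/477)
  clear (1,3): R1 −= (11/6)R3 → (0, 1, 0, 0, 137/159)
  clear (2,3): R2 −= (-29/18)R3 → (0, 0, 1, 0, -260/477)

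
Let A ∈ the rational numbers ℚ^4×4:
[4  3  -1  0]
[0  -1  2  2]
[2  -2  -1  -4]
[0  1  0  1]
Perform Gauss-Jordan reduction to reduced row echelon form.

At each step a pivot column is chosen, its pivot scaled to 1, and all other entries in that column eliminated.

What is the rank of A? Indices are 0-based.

rank = 4

pivot(0,0)=4: scale R0 → (1, 3/4, -1/4, 0)
  clear (2,0): R2 −= (2)R0 → (0, -7/2, -1/2, -4)
pivot(1,1)=-1: scale R1 → (0, 1, -2, -2)
  clear (0,1): R0 −= (3/4)R1 → (1, 0, 5/4, 3/2)
  clear (2,1): R2 −= (-7/2)R1 → (0, 0, -15/2, -11)
  clear (3,1): R3 −= (1)R1 → (0, 0, 2, 3)
pivot(2,2)=-15/2: scale R2 → (0, 0, 1, 22/15)
  clear (0,2): R0 −= (5/4)R2 → (1, 0, 0, -1/3)
  clear (1,2): R1 −= (-2)R2 → (0, 1, 0, 14/15)
  clear (3,2): R3 −= (2)R2 → (0, 0, 0, 1/15)
pivot(3,3)=1/15: scale R3 → (0, 0, 0, 1)
  clear (0,3): R0 −= (-1/3)R3 → (1, 0, 0, 0)
  clear (1,3): R1 −= (14/15)R3 → (0, 1, 0, 0)
  clear (2,3): R2 −= (22/15)R3 → (0, 0, 1, 0)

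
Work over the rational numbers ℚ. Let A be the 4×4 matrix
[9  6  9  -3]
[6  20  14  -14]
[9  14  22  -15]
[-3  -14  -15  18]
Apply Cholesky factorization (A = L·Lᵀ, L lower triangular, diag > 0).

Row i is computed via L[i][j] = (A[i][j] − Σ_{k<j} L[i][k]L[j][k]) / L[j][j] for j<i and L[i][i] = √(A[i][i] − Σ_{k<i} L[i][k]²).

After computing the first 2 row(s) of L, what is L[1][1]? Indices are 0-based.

Step 1: L[0][0] = √(9) = 3.
  L[1][0] = (6) / L[0][0] = 2.
Step 2: L[1][1] = √(16) = 4.

L[1][1] = 4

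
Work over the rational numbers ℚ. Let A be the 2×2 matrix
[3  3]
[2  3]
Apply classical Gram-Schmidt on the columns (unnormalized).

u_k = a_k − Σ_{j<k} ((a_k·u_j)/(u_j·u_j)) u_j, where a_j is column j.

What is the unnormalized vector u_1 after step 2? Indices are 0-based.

u_1 = (-6/13, 9/13)

Step 1: u_0 = a_0 = (3, 2).
Step 2: u_1 = a_1 − (15/13)·u_0 = (-6/13, 9/13).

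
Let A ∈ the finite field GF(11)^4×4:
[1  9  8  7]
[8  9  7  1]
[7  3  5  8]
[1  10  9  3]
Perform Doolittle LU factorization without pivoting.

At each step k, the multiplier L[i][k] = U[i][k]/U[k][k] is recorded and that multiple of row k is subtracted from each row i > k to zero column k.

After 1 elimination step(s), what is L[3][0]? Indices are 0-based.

L[3][0] = 1

[col 0] pivot 1
  R1 -= 8*R0 → (0, 3, 9, 0)  (L[1][0] := 8)
  R2 -= 7*R0 → (0, 6, 4, 3)  (L[2][0] := 7)
  R3 -= 1*R0 → (0, 1, 1, 7)  (L[3][0] := 1)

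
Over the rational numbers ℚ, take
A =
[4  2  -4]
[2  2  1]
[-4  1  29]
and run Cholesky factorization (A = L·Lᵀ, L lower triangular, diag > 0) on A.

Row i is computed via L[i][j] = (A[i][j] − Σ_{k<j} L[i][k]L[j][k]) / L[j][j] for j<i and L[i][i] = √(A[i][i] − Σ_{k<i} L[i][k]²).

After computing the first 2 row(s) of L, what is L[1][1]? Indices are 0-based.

L[1][1] = 1

Step 1: L[0][0] = √(4) = 2.
  L[1][0] = (2) / L[0][0] = 1.
Step 2: L[1][1] = √(1) = 1.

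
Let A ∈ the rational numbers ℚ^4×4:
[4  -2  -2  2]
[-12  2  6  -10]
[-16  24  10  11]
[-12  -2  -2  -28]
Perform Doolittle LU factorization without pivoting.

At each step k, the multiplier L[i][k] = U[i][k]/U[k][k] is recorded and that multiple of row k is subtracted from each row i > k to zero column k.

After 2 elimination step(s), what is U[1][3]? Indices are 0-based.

U[1][3] = -4

Step 1: pivot at (0,0) is 4.
  row1 ← row1 − (-3)·row0  ⇒  L[1][0]=-3, U row1=(0, -4, 0, -4)
  row2 ← row2 − (-4)·row0  ⇒  L[2][0]=-4, U row2=(0, 16, 2, 19)
  row3 ← row3 − (-3)·row0  ⇒  L[3][0]=-3, U row3=(0, -8, -8, -22)
Step 2: pivot at (1,1) is -4.
  row2 ← row2 − (-4)·row1  ⇒  L[2][1]=-4, U row2=(0, 0, 2, 3)
  row3 ← row3 − (2)·row1  ⇒  L[3][1]=2, U row3=(0, 0, -8, -14)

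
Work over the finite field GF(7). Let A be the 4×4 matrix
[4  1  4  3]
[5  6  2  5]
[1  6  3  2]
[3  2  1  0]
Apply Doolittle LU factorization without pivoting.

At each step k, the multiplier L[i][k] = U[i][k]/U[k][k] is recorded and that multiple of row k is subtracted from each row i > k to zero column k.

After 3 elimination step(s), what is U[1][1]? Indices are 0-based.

U[1][1] = 3

[col 0] pivot 4
  R1 -= 3*R0 → (0, 3, 4, 3)  (L[1][0] := 3)
  R2 -= 2*R0 → (0, 4, 2, 3)  (L[2][0] := 2)
  R3 -= 6*R0 → (0, 3, 5, 3)  (L[3][0] := 6)
[col 1] pivot 3
  R2 -= 6*R1 → (0, 0, 6, 6)  (L[2][1] := 6)
  R3 -= 1*R1 → (0, 0, 1, 0)  (L[3][1] := 1)
[col 2] pivot 6
  R3 -= 6*R2 → (0, 0, 0, 6)  (L[3][2] := 6)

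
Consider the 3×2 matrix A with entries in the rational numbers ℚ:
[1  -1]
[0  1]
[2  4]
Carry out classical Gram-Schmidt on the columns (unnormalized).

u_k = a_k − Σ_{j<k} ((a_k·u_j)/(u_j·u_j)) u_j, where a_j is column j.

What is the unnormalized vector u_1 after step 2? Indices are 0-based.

Step 1: u_0 = a_0 = (1, 0, 2).
Step 2: u_1 = a_1 − (7/5)·u_0 = (-12/5, 1, 6/5).

u_1 = (-12/5, 1, 6/5)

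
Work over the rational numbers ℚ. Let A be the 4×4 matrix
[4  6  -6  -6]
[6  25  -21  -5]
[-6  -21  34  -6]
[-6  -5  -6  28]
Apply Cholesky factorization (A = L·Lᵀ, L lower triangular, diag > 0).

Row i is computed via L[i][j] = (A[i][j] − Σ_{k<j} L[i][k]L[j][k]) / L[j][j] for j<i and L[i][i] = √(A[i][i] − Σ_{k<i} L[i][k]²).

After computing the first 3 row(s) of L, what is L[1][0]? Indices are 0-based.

L[1][0] = 3

Step 1: L[0][0] = √(4) = 2.
  L[1][0] = (6) / L[0][0] = 3.
Step 2: L[1][1] = √(16) = 4.
  L[2][0] = (-6) / L[0][0] = -3.
  L[2][1] = (-12) / L[1][1] = -3.
Step 3: L[2][2] = √(16) = 4.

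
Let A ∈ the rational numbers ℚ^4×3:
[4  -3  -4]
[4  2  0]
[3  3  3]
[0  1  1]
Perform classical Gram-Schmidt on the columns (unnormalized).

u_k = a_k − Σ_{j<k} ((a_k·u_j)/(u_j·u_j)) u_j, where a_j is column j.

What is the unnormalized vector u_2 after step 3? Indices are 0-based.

u_2 = (223/918, -395/459, 14/17, -19/918)

Step 1: u_0 = a_0 = (4, 4, 3, 0).
Step 2: u_1 = a_1 − (5/41)·u_0 = (-143/41, 62/41, 108/41, 1).
Step 3: u_2 = a_2 − (-7/41)·u_0 − (937/918)·u_1 = (223/918, -395/459, 14/17, -19/918).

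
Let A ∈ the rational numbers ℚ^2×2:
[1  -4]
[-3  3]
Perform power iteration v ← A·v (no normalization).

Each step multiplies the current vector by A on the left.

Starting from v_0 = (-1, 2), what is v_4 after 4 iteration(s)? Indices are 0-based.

v_0 = (-1, 2).
v_1 = A·v_0 = (-9, 9).
v_2 = A·v_1 = (-45, 54).
v_3 = A·v_2 = (-261, 297).
v_4 = A·v_3 = (-1449, 1674).

v_4 = (-1449, 1674)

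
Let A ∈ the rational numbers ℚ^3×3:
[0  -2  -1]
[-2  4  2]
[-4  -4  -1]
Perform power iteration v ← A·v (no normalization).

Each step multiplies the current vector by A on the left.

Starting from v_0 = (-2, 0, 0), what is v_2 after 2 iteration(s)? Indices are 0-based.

v_0 = (-2, 0, 0).
v_1 = A·v_0 = (0, 4, 8).
v_2 = A·v_1 = (-16, 32, -24).

v_2 = (-16, 32, -24)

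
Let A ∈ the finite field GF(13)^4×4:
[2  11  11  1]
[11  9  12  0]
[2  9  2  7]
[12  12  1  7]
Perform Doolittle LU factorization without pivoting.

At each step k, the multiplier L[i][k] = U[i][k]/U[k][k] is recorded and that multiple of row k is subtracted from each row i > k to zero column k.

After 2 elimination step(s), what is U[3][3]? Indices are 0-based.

U[3][3] = 5

[col 0] pivot 2
  R1 -= 12*R0 → (0, 7, 10, 1)  (L[1][0] := 12)
  R2 -= 1*R0 → (0, 11, 4, 6)  (L[2][0] := 1)
  R3 -= 6*R0 → (0, 11, 0, 1)  (L[3][0] := 6)
[col 1] pivot 7
  R2 -= 9*R1 → (0, 0, 5, 10)  (L[2][1] := 9)
  R3 -= 9*R1 → (0, 0, 1, 5)  (L[3][1] := 9)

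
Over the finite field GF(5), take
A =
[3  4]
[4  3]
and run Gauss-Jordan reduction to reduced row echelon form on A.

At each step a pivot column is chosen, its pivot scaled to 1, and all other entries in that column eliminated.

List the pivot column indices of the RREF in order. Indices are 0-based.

pivot(0,0)=3: scale R0 → (1, 3)
  clear (1,0): R1 −= (4)R0 → (0, 1)
pivot(1,1)=1: scale R1 → (0, 1)
  clear (0,1): R0 −= (3)R1 → (1, 0)

pivot columns: 0, 1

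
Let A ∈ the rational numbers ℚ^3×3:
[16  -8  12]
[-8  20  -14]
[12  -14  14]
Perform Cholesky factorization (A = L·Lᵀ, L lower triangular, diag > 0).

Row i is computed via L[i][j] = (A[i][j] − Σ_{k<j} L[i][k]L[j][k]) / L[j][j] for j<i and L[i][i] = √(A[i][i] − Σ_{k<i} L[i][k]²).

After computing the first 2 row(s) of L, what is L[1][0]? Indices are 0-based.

Step 1: L[0][0] = √(16) = 4.
  L[1][0] = (-8) / L[0][0] = -2.
Step 2: L[1][1] = √(16) = 4.

L[1][0] = -2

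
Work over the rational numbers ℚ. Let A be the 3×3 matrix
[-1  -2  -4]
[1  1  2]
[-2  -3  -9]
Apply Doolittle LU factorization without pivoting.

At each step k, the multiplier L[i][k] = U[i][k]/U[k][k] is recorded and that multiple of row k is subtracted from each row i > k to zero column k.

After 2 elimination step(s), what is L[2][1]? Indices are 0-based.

L[2][1] = -1

Step 1: pivot at (0,0) is -1.
  row1 ← row1 − (-1)·row0  ⇒  L[1][0]=-1, U row1=(0, -1, -2)
  row2 ← row2 − (2)·row0  ⇒  L[2][0]=2, U row2=(0, 1, -1)
Step 2: pivot at (1,1) is -1.
  row2 ← row2 − (-1)·row1  ⇒  L[2][1]=-1, U row2=(0, 0, -3)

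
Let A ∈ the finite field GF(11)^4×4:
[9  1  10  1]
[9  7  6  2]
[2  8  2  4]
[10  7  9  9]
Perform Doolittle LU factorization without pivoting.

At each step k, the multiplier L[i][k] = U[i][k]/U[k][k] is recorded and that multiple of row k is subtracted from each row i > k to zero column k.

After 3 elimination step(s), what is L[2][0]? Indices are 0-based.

L[2][0] = 10

[col 0] pivot 9
  R1 -= 1*R0 → (0, 6, 7, 1)  (L[1][0] := 1)
  R2 -= 10*R0 → (0, 9, 1, 5)  (L[2][0] := 10)
  R3 -= 6*R0 → (0, 1, 4, 3)  (L[3][0] := 6)
[col 1] pivot 6
  R2 -= 7*R1 → (0, 0, 7, 9)  (L[2][1] := 7)
  R3 -= 2*R1 → (0, 0, 1, 1)  (L[3][1] := 2)
[col 2] pivot 7
  R3 -= 8*R2 → (0, 0, 0, 6)  (L[3][2] := 8)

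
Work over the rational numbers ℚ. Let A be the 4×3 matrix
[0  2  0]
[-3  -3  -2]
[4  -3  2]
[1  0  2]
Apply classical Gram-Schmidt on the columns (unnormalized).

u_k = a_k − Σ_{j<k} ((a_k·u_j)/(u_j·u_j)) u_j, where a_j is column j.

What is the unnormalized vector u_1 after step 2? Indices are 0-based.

u_1 = (2, -87/26, -33/13, 3/26)

Step 1: u_0 = a_0 = (0, -3, 4, 1).
Step 2: u_1 = a_1 − (-3/26)·u_0 = (2, -87/26, -33/13, 3/26).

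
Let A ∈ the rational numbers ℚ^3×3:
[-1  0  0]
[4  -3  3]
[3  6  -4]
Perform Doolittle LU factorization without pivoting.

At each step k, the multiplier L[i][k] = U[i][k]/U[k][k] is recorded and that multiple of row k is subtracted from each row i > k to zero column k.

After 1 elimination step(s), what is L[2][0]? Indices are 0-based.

L[2][0] = -3

Step 1: pivot at (0,0) is -1.
  row1 ← row1 − (-4)·row0  ⇒  L[1][0]=-4, U row1=(0, -3, 3)
  row2 ← row2 − (-3)·row0  ⇒  L[2][0]=-3, U row2=(0, 6, -4)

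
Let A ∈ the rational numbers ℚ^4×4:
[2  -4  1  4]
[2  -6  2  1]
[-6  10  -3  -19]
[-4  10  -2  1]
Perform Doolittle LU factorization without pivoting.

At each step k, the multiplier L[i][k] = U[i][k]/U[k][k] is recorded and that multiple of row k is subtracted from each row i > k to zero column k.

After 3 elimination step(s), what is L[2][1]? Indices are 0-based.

L[2][1] = 1

k=0: U[0][0]=2
  eliminate (1,0): mult=1, new row 1: (0, -2, 1, -3); set L[1][0]=1
  eliminate (2,0): mult=-3, new row 2: (0, -2, 0, -7); set L[2][0]=-3
  eliminate (3,0): mult=-2, new row 3: (0, 2, 0, 9); set L[3][0]=-2
k=1: U[1][1]=-2
  eliminate (2,1): mult=1, new row 2: (0, 0, -1, -4); set L[2][1]=1
  eliminate (3,1): mult=-1, new row 3: (0, 0, 1, 6); set L[3][1]=-1
k=2: U[2][2]=-1
  eliminate (3,2): mult=-1, new row 3: (0, 0, 0, 2); set L[3][2]=-1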